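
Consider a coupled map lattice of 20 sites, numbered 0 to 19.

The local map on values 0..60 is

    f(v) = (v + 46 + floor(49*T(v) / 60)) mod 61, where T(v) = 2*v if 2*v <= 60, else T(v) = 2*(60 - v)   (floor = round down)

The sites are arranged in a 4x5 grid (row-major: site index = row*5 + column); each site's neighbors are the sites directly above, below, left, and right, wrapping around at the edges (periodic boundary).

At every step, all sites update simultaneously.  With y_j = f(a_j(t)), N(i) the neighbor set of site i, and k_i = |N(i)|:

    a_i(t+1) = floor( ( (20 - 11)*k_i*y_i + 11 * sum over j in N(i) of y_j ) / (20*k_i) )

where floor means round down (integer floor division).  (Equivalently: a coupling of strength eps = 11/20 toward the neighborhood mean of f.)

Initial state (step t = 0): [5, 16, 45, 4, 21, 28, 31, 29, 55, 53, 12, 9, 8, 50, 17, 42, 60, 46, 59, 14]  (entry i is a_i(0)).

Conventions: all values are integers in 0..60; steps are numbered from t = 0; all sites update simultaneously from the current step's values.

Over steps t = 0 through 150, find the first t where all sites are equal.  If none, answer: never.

Answer: never
Key observation: The state at step 8 reappears at step 10 — the system is in a cycle of period 2 from step 8 on.  No step 0..10 is synchronized, and the cycle repeats forever, so no step up to 150 (or ever) has all sites equal.

Derivation:
t=0: [5, 16, 45, 4, 21, 28, 31, 29, 55, 53, 12, 9, 8, 50, 17, 42, 60, 46, 59, 14]  (not all equal)
t=1: [51, 34, 43, 50, 43, 43, 13, 15, 43, 46, 27, 13, 18, 40, 31, 44, 40, 44, 45, 32]  (not all equal)
t=2: [45, 24, 42, 53, 46, 49, 22, 32, 50, 46, 43, 31, 35, 45, 23, 47, 43, 51, 46, 23]  (not all equal)
t=3: [52, 50, 45, 51, 51, 51, 32, 29, 44, 51, 45, 30, 41, 53, 48, 52, 45, 53, 51, 48]  (not all equal)
t=4: [50, 44, 44, 51, 50, 43, 14, 22, 45, 50, 45, 24, 39, 51, 51, 51, 45, 51, 50, 51]  (not all equal)
t=5: [51, 49, 51, 51, 50, 49, 36, 44, 50, 51, 52, 47, 52, 51, 50, 51, 52, 52, 50, 50]  (not all equal)
t=6: [50, 51, 50, 50, 50, 51, 55, 53, 51, 50, 50, 52, 51, 50, 50, 50, 50, 50, 50, 50]  (not all equal)
t=7: [50, 50, 50, 50, 51, 50, 48, 49, 50, 50, 50, 50, 50, 50, 51, 51, 50, 50, 51, 51]  (not all equal)
t=8: [50, 51, 51, 50, 50, 51, 51, 51, 51, 50, 50, 51, 51, 50, 50, 50, 50, 50, 50, 50]  (not all equal)
t=9: [50, 50, 50, 50, 51, 50, 50, 50, 50, 50, 50, 50, 50, 50, 51, 51, 50, 50, 51, 51]  (not all equal)
t=10: [50, 51, 51, 50, 50, 51, 51, 51, 51, 50, 50, 51, 51, 50, 50, 50, 50, 50, 50, 50]  (not all equal)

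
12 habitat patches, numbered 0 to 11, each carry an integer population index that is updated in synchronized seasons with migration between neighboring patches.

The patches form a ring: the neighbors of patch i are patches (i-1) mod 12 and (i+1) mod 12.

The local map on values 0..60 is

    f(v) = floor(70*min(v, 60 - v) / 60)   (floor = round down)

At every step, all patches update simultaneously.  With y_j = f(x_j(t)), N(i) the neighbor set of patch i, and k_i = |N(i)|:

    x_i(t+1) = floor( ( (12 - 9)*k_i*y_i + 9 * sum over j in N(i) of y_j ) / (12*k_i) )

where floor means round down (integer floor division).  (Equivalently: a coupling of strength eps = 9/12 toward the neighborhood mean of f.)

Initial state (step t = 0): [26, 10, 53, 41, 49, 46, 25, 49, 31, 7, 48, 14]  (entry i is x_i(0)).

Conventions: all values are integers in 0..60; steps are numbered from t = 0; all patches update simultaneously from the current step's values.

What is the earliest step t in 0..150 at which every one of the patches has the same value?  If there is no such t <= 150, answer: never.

Simulating step by step:
t=0: [26, 10, 53, 41, 49, 46, 25, 49, 31, 7, 48, 14]  (not all equal)
t=1: [17, 17, 14, 13, 17, 19, 17, 26, 15, 19, 12, 20]  (not all equal)
t=2: [20, 17, 16, 16, 18, 19, 24, 21, 23, 17, 20, 18]  (not all equal)
t=3: [20, 20, 18, 19, 20, 23, 24, 26, 22, 23, 20, 22]  (not all equal)
t=4: [23, 22, 22, 22, 23, 25, 28, 27, 27, 24, 24, 23]  (not all equal)
t=5: [25, 25, 25, 25, 26, 29, 30, 31, 29, 29, 27, 26]  (not all equal)
t=6: [29, 29, 29, 29, 30, 32, 33, 33, 33, 32, 31, 30]  (not all equal)
t=7: [33, 33, 33, 33, 33, 32, 31, 31, 31, 32, 33, 33]  (not all equal)
t=8: [31, 31, 31, 31, 31, 32, 32, 33, 32, 32, 31, 31]  (not all equal)
t=9: [33, 33, 33, 33, 32, 32, 31, 31, 31, 32, 32, 33]  (not all equal)
t=10: [31, 31, 31, 31, 31, 32, 32, 33, 32, 32, 31, 31]  (not all equal)

Answer: never
Key observation: The state at step 8 reappears at step 10 — the system is in a cycle of period 2 from step 8 on.  No step 0..10 is synchronized, and the cycle repeats forever, so no step up to 150 (or ever) has all patches equal.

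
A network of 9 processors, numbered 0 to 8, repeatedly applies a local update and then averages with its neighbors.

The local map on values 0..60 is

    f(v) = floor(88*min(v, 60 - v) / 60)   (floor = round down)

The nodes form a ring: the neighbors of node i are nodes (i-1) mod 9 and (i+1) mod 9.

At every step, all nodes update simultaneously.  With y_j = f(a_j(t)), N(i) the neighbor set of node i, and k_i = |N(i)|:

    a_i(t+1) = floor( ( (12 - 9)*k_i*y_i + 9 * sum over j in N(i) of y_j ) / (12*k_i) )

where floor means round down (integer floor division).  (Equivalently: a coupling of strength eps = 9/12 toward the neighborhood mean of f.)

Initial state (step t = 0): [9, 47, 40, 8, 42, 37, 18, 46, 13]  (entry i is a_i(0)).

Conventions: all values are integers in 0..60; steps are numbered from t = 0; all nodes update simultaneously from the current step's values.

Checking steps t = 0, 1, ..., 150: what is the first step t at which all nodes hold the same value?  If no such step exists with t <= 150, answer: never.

Answer: 10
Key observation: Synchronization is absorbing here: once all nodes are equal they stay equal, and step 10 is the first all-equal step.

Derivation:
t=0: [9, 47, 40, 8, 42, 37, 18, 46, 13]  (not all equal)
t=1: [17, 20, 18, 23, 23, 27, 26, 21, 17]  (not all equal)
t=2: [25, 26, 29, 30, 35, 36, 35, 30, 26]  (not all equal)
t=3: [37, 38, 41, 40, 38, 35, 38, 38, 39]  (not all equal)
t=4: [31, 30, 29, 29, 32, 33, 33, 31, 31]  (not all equal)
t=5: [42, 42, 42, 41, 40, 39, 40, 40, 42]  (not all equal)
t=6: [26, 26, 26, 27, 28, 29, 29, 27, 27]  (not all equal)
t=7: [38, 38, 38, 39, 40, 41, 40, 40, 38]  (not all equal)
t=8: [32, 32, 31, 30, 28, 28, 28, 30, 30]  (not all equal)
t=9: [42, 41, 42, 42, 42, 41, 42, 42, 42]  (not all equal)
t=10: [26, 26, 26, 26, 26, 26, 26, 26, 26]  (all equal)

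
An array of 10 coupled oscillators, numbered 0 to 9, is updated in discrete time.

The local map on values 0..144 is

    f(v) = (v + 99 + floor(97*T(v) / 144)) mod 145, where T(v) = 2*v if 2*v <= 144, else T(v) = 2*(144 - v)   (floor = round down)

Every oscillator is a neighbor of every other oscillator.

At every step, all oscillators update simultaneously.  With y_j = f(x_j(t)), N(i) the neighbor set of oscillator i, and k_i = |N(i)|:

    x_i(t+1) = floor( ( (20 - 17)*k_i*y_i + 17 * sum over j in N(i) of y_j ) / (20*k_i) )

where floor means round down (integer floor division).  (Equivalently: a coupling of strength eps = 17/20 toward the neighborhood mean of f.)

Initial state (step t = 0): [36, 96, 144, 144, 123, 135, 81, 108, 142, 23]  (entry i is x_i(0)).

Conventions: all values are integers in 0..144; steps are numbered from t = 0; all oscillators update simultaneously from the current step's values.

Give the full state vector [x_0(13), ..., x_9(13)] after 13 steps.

Answer: [109, 109, 109, 109, 109, 109, 109, 109, 109, 109]

Derivation:
t=0: [36, 96, 144, 144, 123, 135, 81, 108, 142, 23]
t=1: [85, 90, 89, 89, 89, 89, 90, 89, 89, 84]
t=2: [117, 116, 117, 117, 117, 117, 116, 117, 117, 117]
t=3: [107, 107, 107, 107, 107, 107, 107, 107, 107, 107]
t=4: [110, 110, 110, 110, 110, 110, 110, 110, 110, 110]
t=5: [109, 109, 109, 109, 109, 109, 109, 109, 109, 109]
t=6: [110, 110, 110, 110, 110, 110, 110, 110, 110, 110]
t=7: [109, 109, 109, 109, 109, 109, 109, 109, 109, 109]
t=8: [110, 110, 110, 110, 110, 110, 110, 110, 110, 110]
t=9: [109, 109, 109, 109, 109, 109, 109, 109, 109, 109]
t=10: [110, 110, 110, 110, 110, 110, 110, 110, 110, 110]
t=11: [109, 109, 109, 109, 109, 109, 109, 109, 109, 109]
t=12: [110, 110, 110, 110, 110, 110, 110, 110, 110, 110]
t=13: [109, 109, 109, 109, 109, 109, 109, 109, 109, 109]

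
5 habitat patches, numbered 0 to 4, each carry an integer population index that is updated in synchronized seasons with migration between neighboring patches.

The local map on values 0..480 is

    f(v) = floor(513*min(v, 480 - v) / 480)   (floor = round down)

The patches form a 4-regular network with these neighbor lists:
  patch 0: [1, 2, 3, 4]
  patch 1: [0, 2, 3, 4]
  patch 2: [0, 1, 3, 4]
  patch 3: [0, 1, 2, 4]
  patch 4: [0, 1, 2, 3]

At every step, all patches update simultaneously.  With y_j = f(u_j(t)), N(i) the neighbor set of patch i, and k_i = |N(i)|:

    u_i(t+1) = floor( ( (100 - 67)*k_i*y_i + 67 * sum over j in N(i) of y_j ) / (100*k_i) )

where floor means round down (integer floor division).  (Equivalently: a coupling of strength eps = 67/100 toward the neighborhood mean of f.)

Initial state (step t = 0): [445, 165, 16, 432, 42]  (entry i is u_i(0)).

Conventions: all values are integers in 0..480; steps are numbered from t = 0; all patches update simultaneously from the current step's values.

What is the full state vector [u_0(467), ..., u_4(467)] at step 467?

Simulating step by step:
t=0: [445, 165, 16, 432, 42]
t=1: [60, 83, 57, 62, 61]
t=2: [67, 71, 67, 68, 68]
t=3: [72, 72, 72, 72, 72]
t=4: [76, 76, 76, 76, 76]
t=5: [81, 81, 81, 81, 81]
t=6: [86, 86, 86, 86, 86]
t=7: [91, 91, 91, 91, 91]
t=8: [97, 97, 97, 97, 97]
t=9: [103, 103, 103, 103, 103]
t=10: [110, 110, 110, 110, 110]
t=11: [117, 117, 117, 117, 117]
t=12: [125, 125, 125, 125, 125]
t=13: [133, 133, 133, 133, 133]
t=14: [142, 142, 142, 142, 142]
t=15: [151, 151, 151, 151, 151]
t=16: [161, 161, 161, 161, 161]
t=17: [172, 172, 172, 172, 172]
t=18: [183, 183, 183, 183, 183]
t=19: [195, 195, 195, 195, 195]
t=20: [208, 208, 208, 208, 208]
t=21: [222, 222, 222, 222, 222]
t=22: [237, 237, 237, 237, 237]
t=23: [253, 253, 253, 253, 253]
t=24: [242, 242, 242, 242, 242]
t=25: [254, 254, 254, 254, 254]
t=26: [241, 241, 241, 241, 241]
t=27: [255, 255, 255, 255, 255]
t=28: [240, 240, 240, 240, 240]
t=29: [256, 256, 256, 256, 256]
t=30: [239, 239, 239, 239, 239]
t=31: [255, 255, 255, 255, 255]

Answer: [255, 255, 255, 255, 255]
Key observation: The state at step 27, [255, 255, 255, 255, 255], reappears at step 31: the system is in a cycle of period 4 from step 27 on.  Therefore the state at step 467 equals the state at step 27 + ((467 - 27) mod 4) = 27, which is [255, 255, 255, 255, 255].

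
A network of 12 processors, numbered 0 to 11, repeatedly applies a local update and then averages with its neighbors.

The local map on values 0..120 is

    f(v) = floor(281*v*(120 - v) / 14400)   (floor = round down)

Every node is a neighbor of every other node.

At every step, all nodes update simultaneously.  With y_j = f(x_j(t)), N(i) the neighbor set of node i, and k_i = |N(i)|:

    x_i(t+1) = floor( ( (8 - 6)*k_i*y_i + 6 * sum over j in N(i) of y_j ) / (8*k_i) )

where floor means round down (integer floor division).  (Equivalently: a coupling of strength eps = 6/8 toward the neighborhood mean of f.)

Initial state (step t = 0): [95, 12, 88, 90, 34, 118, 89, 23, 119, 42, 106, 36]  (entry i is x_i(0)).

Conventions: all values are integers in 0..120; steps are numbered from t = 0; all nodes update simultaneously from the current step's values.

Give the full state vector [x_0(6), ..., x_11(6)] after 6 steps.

Simulating step by step:
t=0: [95, 12, 88, 90, 34, 118, 89, 23, 119, 42, 106, 36]
t=1: [41, 37, 42, 42, 43, 33, 42, 40, 33, 44, 38, 43]
t=2: [61, 61, 61, 61, 61, 60, 61, 61, 60, 62, 61, 61]
t=3: [70, 70, 70, 70, 70, 70, 70, 70, 70, 70, 70, 70]
t=4: [68, 68, 68, 68, 68, 68, 68, 68, 68, 68, 68, 68]
t=5: [69, 69, 69, 69, 69, 69, 69, 69, 69, 69, 69, 69]
t=6: [68, 68, 68, 68, 68, 68, 68, 68, 68, 68, 68, 68]

Answer: [68, 68, 68, 68, 68, 68, 68, 68, 68, 68, 68, 68]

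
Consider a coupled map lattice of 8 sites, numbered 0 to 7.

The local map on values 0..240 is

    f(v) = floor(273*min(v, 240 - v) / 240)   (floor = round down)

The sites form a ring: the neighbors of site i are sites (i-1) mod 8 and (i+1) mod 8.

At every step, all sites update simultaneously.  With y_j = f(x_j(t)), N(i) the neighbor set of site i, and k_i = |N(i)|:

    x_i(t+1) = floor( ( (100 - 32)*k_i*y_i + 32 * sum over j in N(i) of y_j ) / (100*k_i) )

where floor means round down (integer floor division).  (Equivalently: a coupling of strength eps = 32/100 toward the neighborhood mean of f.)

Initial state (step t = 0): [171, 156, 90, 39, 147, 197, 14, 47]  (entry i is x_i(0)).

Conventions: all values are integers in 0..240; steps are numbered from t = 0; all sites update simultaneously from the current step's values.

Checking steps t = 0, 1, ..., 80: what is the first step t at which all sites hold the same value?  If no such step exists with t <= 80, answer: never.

Simulating step by step:
t=0: [171, 156, 90, 39, 147, 197, 14, 47]  (not all equal)
t=1: [76, 93, 91, 63, 86, 51, 26, 50]  (not all equal)
t=2: [84, 101, 98, 80, 86, 59, 37, 56]  (not all equal)
t=3: [92, 110, 108, 95, 91, 67, 49, 64]  (not all equal)
t=4: [102, 121, 120, 109, 99, 76, 61, 74]  (not all equal)
t=5: [113, 132, 133, 123, 109, 87, 74, 86]  (not all equal)
t=6: [122, 122, 123, 129, 120, 99, 88, 99]  (not all equal)
t=7: [130, 133, 132, 128, 130, 113, 103, 113]  (not all equal)
t=8: [124, 121, 122, 125, 125, 125, 120, 125]  (not all equal)
t=9: [131, 134, 133, 130, 130, 130, 134, 131]  (not all equal)
t=10: [122, 120, 121, 124, 125, 124, 121, 122]  (not all equal)
t=11: [134, 135, 134, 131, 130, 131, 134, 134]  (not all equal)
t=12: [119, 119, 120, 122, 124, 122, 120, 120]  (not all equal)
t=13: [135, 135, 135, 133, 131, 133, 135, 135]  (not all equal)
t=14: [119, 119, 119, 121, 122, 121, 119, 119]  (not all equal)
t=15: [135, 135, 135, 134, 134, 134, 135, 135]  (not all equal)
t=16: [119, 119, 119, 119, 120, 119, 119, 119]  (not all equal)
t=17: [135, 135, 135, 135, 135, 135, 135, 135]  (all equal)

Answer: 17
Key observation: Synchronization is absorbing here: once all sites are equal they stay equal, and step 17 is the first all-equal step.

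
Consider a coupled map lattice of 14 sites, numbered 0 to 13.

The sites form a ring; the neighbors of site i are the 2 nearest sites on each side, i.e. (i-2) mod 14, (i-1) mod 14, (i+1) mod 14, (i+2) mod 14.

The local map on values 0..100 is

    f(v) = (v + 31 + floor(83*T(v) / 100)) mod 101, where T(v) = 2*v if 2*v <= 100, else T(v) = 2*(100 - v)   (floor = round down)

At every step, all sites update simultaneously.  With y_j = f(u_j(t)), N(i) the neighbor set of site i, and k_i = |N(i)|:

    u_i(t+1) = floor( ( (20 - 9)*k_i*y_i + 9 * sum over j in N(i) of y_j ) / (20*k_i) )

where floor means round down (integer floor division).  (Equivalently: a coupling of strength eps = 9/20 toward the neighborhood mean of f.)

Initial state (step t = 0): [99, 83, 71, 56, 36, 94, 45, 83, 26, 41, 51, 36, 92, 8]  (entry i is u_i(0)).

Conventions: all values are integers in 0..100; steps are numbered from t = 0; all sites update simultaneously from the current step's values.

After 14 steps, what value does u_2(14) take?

Answer: u_2(14) = 58

Derivation:
t=0: [99, 83, 71, 56, 36, 94, 45, 83, 26, 41, 51, 36, 92, 8]
t=1: [36, 43, 44, 49, 35, 37, 49, 47, 76, 47, 56, 34, 38, 43]
t=2: [32, 44, 42, 48, 34, 37, 49, 51, 50, 50, 49, 32, 33, 37]
t=3: [23, 41, 38, 46, 31, 37, 52, 58, 62, 57, 50, 27, 22, 25]
t=4: [79, 52, 38, 40, 25, 35, 50, 54, 57, 51, 57, 35, 77, 78]
t=5: [44, 50, 43, 43, 70, 41, 61, 56, 59, 56, 53, 36, 43, 43]
t=6: [47, 54, 47, 46, 47, 44, 53, 56, 57, 55, 54, 37, 44, 44]
t=7: [53, 56, 55, 53, 54, 51, 58, 57, 58, 55, 54, 39, 47, 47]
t=8: [59, 59, 59, 60, 59, 60, 58, 58, 57, 55, 55, 43, 53, 53]
t=9: [57, 57, 56, 56, 56, 56, 57, 57, 58, 56, 57, 51, 58, 58]
t=10: [57, 58, 58, 58, 58, 58, 58, 58, 57, 58, 58, 60, 57, 57]
t=11: [57, 57, 57, 57, 57, 57, 57, 57, 57, 57, 57, 56, 57, 57]
t=12: [58, 58, 58, 58, 58, 58, 58, 58, 58, 58, 58, 58, 58, 58]
t=13: [57, 57, 57, 57, 57, 57, 57, 57, 57, 57, 57, 57, 57, 57]
t=14: [58, 58, 58, 58, 58, 58, 58, 58, 58, 58, 58, 58, 58, 58]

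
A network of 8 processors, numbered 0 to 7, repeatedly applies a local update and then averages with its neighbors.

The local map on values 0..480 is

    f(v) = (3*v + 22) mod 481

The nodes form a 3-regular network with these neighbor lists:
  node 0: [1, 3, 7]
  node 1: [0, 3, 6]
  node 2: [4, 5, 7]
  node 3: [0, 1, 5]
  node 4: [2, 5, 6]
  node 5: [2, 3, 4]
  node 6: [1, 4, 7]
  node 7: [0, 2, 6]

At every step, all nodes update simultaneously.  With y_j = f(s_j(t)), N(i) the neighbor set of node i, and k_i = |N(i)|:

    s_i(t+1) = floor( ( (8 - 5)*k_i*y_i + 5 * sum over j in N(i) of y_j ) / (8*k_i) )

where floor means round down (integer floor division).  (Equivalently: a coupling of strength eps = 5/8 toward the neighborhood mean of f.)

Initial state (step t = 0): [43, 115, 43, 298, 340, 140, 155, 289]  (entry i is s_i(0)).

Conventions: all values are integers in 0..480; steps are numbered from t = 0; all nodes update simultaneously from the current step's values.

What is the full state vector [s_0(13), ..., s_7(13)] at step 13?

Simulating step by step:
t=0: [43, 115, 43, 298, 340, 140, 155, 289]
t=1: [308, 260, 250, 363, 154, 304, 180, 217]
t=2: [312, 265, 244, 314, 173, 262, 137, 246]
t=3: [307, 316, 241, 238, 237, 192, 303, 351]
t=4: [251, 246, 199, 217, 267, 204, 246, 287]
t=5: [292, 264, 238, 223, 247, 197, 317, 298]
t=6: [360, 257, 272, 262, 188, 205, 222, 305]
t=7: [280, 257, 283, 249, 189, 222, 259, 317]
t=8: [270, 322, 214, 295, 231, 241, 209, 231]
t=9: [274, 206, 221, 293, 215, 274, 165, 234]
t=10: [307, 230, 241, 341, 195, 304, 136, 216]
t=11: [278, 289, 259, 269, 286, 268, 275, 311]
t=12: [396, 379, 373, 365, 364, 351, 404, 398]
t=13: [219, 214, 175, 174, 174, 143, 227, 240]

Answer: [219, 214, 175, 174, 174, 143, 227, 240]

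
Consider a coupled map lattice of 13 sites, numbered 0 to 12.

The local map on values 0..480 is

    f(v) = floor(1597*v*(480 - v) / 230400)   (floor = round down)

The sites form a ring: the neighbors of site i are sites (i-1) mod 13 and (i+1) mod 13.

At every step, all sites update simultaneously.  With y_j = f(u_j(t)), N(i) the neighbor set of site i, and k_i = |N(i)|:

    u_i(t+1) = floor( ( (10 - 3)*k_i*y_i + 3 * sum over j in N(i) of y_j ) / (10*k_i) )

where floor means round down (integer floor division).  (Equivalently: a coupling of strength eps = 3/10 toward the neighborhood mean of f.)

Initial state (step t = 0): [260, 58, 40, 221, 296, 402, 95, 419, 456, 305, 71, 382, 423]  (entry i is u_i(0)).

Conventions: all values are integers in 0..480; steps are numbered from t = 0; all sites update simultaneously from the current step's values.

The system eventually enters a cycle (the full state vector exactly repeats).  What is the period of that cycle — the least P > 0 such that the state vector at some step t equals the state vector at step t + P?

Answer: 4
Key observation: The state at step 12, [398, 398, 398, 398, 398, 397, 397, 397, 398, 398, 397, 397, 397], reappears at step 16 — and no state repeats earlier — so the cycle the system enters has period 4.

Derivation:
t=0: [260, 58, 40, 221, 296, 402, 95, 419, 456, 305, 71, 382, 423]
t=1: [327, 195, 169, 351, 355, 246, 236, 173, 134, 299, 234, 236, 215]
t=2: [359, 376, 359, 319, 321, 385, 394, 365, 336, 370, 395, 398, 387]
t=3: [288, 280, 304, 346, 338, 265, 245, 288, 320, 282, 238, 230, 253]
t=4: [386, 384, 365, 330, 339, 385, 395, 381, 363, 383, 397, 398, 395]
t=5: [248, 259, 292, 333, 321, 261, 239, 261, 283, 258, 232, 227, 233]
t=6: [397, 393, 376, 347, 357, 390, 398, 394, 389, 395, 397, 398, 398]
t=7: [228, 240, 272, 309, 297, 249, 229, 234, 241, 233, 228, 226, 226]
t=8: [398, 397, 389, 371, 377, 394, 398, 398, 398, 398, 397, 397, 397]
t=9: [226, 230, 247, 273, 265, 238, 227, 226, 226, 226, 227, 228, 227]
t=10: [397, 397, 396, 392, 394, 398, 398, 397, 397, 397, 397, 398, 397]
t=11: [228, 228, 231, 236, 233, 227, 226, 227, 228, 228, 227, 226, 227]
t=12: [398, 398, 398, 398, 398, 397, 397, 397, 398, 398, 397, 397, 397]
t=13: [226, 226, 226, 226, 226, 227, 228, 227, 226, 226, 227, 228, 227]
t=14: [397, 397, 397, 397, 397, 397, 398, 397, 397, 397, 397, 398, 397]
t=15: [228, 228, 228, 228, 228, 227, 226, 227, 228, 228, 227, 226, 227]
t=16: [398, 398, 398, 398, 398, 397, 397, 397, 398, 398, 397, 397, 397]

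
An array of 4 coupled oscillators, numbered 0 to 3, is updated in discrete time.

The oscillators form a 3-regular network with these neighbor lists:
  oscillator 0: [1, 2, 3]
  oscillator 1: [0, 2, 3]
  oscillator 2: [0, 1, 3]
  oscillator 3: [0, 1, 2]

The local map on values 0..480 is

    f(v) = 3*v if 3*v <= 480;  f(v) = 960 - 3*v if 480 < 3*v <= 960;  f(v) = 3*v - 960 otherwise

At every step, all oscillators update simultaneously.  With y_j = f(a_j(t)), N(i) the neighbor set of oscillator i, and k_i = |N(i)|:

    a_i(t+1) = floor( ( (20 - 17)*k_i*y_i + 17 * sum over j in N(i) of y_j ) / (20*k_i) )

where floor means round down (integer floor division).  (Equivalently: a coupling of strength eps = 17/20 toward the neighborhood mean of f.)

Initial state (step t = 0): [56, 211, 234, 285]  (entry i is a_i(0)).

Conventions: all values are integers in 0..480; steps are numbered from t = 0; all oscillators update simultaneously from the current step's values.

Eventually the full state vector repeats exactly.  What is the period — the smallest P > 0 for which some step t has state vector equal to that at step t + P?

Simulating step by step:
t=0: [56, 211, 234, 285]
t=1: [220, 199, 208, 229]
t=2: [320, 312, 315, 324]
t=3: [14, 11, 12, 12]
t=4: [36, 37, 36, 36]
t=5: [108, 108, 108, 108]
t=6: [324, 324, 324, 324]
t=7: [12, 12, 12, 12]
t=8: [36, 36, 36, 36]
t=9: [108, 108, 108, 108]

Answer: 4
Key observation: The state at step 5, [108, 108, 108, 108], reappears at step 9 — and no state repeats earlier — so the cycle the system enters has period 4.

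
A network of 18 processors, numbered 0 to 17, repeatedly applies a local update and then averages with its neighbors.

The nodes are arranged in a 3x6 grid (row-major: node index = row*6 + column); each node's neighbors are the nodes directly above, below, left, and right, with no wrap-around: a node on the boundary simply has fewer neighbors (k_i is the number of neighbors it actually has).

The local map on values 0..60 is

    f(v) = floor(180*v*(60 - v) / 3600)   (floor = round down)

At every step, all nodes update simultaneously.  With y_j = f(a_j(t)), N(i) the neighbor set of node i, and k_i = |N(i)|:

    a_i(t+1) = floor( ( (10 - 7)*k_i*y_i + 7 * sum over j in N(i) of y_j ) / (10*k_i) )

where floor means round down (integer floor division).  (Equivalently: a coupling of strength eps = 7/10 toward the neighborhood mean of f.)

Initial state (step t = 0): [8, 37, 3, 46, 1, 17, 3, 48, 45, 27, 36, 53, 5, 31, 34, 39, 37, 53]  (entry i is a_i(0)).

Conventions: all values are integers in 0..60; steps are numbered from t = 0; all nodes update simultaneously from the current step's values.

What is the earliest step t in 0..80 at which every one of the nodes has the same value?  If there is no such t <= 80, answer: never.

Simulating step by step:
t=0: [8, 37, 3, 46, 1, 17, 3, 48, 45, 27, 36, 53, 5, 31, 34, 39, 37, 53]  (not all equal)
t=1: [23, 25, 27, 22, 26, 17, 16, 30, 31, 39, 31, 28, 22, 33, 40, 42, 36, 26]  (not all equal)
t=2: [39, 43, 43, 42, 41, 41, 40, 42, 42, 41, 43, 42, 39, 42, 41, 39, 42, 43]  (not all equal)
t=3: [38, 37, 36, 37, 37, 37, 39, 37, 37, 37, 37, 36, 38, 37, 38, 38, 37, 36]  (not all equal)
t=4: [41, 42, 42, 42, 42, 42, 40, 41, 42, 41, 42, 42, 41, 41, 41, 41, 42, 42]  (not all equal)
t=5: [38, 37, 37, 37, 37, 37, 38, 38, 37, 37, 37, 37, 38, 38, 37, 37, 37, 37]  (not all equal)
t=6: [41, 41, 42, 42, 42, 42, 41, 41, 41, 42, 42, 42, 41, 41, 41, 42, 42, 42]  (not all equal)
t=7: [38, 37, 37, 37, 37, 37, 38, 38, 37, 37, 37, 37, 38, 38, 37, 37, 37, 37]  (not all equal)

Answer: never
Key observation: The state at step 5 reappears at step 7 — the system is in a cycle of period 2 from step 5 on.  No step 0..7 is synchronized, and the cycle repeats forever, so no step up to 80 (or ever) has all nodes equal.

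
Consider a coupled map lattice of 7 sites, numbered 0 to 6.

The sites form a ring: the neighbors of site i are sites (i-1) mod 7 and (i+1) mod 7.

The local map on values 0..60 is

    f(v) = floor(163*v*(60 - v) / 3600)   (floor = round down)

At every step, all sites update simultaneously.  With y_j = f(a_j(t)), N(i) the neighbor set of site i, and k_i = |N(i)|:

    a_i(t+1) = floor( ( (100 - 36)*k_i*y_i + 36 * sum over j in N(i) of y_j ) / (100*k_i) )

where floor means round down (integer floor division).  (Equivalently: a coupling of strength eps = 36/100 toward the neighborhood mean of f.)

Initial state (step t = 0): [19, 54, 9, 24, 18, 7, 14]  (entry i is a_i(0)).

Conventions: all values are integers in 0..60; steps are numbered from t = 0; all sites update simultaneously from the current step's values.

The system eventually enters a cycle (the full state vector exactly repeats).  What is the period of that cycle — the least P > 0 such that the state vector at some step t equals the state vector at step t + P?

Answer: 2
Key observation: The state at step 3, [37, 38, 38, 37, 37, 37, 37], reappears at step 5 — and no state repeats earlier — so the cycle the system enters has period 2.

Derivation:
t=0: [19, 54, 9, 24, 18, 7, 14]
t=1: [30, 18, 22, 34, 31, 21, 27]
t=2: [38, 35, 37, 39, 39, 38, 39]
t=3: [37, 38, 38, 37, 37, 37, 37]
t=4: [37, 37, 37, 37, 38, 38, 38]
t=5: [37, 38, 38, 37, 37, 37, 37]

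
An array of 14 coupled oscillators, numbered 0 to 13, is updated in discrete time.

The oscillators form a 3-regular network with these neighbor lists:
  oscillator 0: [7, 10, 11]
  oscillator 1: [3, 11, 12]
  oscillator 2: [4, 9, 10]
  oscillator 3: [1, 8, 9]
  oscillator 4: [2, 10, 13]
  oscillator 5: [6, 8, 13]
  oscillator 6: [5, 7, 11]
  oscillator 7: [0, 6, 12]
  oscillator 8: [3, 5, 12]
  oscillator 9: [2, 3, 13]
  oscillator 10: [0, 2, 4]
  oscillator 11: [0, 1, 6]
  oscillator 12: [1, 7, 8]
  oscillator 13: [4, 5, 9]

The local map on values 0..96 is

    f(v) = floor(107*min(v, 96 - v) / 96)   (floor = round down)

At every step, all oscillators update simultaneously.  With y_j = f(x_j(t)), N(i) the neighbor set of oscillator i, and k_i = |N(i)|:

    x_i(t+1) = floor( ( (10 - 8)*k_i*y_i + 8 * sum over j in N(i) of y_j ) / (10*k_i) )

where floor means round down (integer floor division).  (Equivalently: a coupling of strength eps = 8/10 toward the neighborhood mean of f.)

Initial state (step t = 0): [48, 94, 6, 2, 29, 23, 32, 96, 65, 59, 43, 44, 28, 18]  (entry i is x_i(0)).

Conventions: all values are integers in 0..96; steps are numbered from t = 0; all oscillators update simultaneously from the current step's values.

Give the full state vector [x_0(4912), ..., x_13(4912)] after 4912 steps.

Answer: [49, 50, 49, 50, 49, 50, 50, 50, 51, 50, 49, 50, 50, 50]
Key observation: The state at step 12, [49, 50, 49, 50, 49, 50, 50, 50, 51, 50, 49, 50, 50, 50], reappears at step 14: the system is in a cycle of period 2 from step 12 on.  Therefore the state at step 4912 equals the state at step 12 + ((4912 - 12) mod 2) = 12, which is [49, 50, 49, 50, 49, 50, 50, 50, 51, 50, 49, 50, 50, 50].

Derivation:
t=0: [48, 94, 6, 2, 29, 23, 32, 96, 65, 59, 43, 44, 28, 18]
t=1: [36, 22, 33, 20, 25, 28, 26, 31, 22, 15, 33, 33, 15, 30]
t=2: [36, 24, 28, 21, 33, 28, 32, 29, 23, 27, 34, 31, 25, 26]
t=3: [35, 27, 33, 26, 32, 29, 32, 33, 26, 27, 35, 33, 27, 31]
t=4: [37, 31, 34, 29, 36, 32, 34, 34, 29, 32, 37, 34, 31, 32]
t=5: [38, 34, 38, 33, 38, 34, 36, 37, 33, 34, 39, 37, 34, 36]
t=6: [41, 37, 40, 36, 41, 38, 39, 39, 36, 38, 42, 39, 37, 38]
t=7: [44, 41, 44, 40, 44, 41, 42, 43, 40, 42, 44, 43, 41, 42]
t=8: [47, 45, 48, 44, 48, 45, 46, 46, 44, 46, 49, 46, 45, 46]
t=9: [51, 50, 52, 49, 52, 50, 50, 51, 49, 51, 52, 51, 50, 51]
t=10: [49, 51, 49, 51, 49, 51, 50, 50, 51, 50, 49, 50, 51, 50]
t=11: [51, 50, 51, 50, 51, 50, 50, 51, 50, 51, 52, 51, 50, 51]
t=12: [49, 50, 49, 50, 49, 50, 50, 50, 51, 50, 49, 50, 50, 50]
t=13: [51, 51, 51, 50, 51, 50, 51, 51, 50, 51, 52, 51, 50, 51]
t=14: [49, 50, 49, 50, 49, 50, 50, 50, 51, 50, 49, 50, 50, 50]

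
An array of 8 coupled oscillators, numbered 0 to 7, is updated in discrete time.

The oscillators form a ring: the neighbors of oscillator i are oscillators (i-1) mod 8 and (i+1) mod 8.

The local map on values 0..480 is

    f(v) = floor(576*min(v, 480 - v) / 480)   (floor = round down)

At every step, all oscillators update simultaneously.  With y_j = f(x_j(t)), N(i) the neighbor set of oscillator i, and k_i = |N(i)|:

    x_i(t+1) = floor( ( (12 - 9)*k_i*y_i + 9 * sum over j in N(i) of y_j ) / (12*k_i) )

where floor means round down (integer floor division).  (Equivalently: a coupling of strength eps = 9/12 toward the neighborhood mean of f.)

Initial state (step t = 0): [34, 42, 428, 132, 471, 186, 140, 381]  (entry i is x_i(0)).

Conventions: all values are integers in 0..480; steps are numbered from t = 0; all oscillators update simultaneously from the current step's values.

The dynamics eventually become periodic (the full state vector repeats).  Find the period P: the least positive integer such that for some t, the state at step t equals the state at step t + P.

Answer: 2
Key observation: The state at step 41, [283, 283, 283, 283, 283, 283, 283, 283], reappears at step 43 — and no state repeats earlier — so the cycle the system enters has period 2.

Derivation:
t=0: [34, 42, 428, 132, 471, 186, 140, 381]
t=1: [73, 50, 93, 66, 145, 122, 169, 107]
t=2: [92, 89, 79, 126, 127, 177, 153, 140]
t=3: [130, 103, 119, 130, 174, 178, 188, 151]
t=4: [153, 142, 140, 170, 190, 215, 204, 188]
t=5: [193, 174, 182, 199, 230, 241, 242, 216]
t=6: [232, 220, 221, 244, 265, 281, 275, 258]
t=7: [268, 269, 271, 266, 259, 248, 250, 263]
t=8: [255, 252, 253, 257, 266, 272, 270, 263]
t=9: [267, 271, 270, 264, 257, 252, 253, 260]
t=10: [256, 252, 253, 259, 266, 270, 269, 263]
t=11: [266, 270, 269, 264, 257, 253, 255, 260]
t=12: [257, 253, 254, 259, 265, 269, 268, 263]
t=13: [266, 269, 269, 264, 258, 255, 255, 260]
t=14: [257, 254, 255, 259, 264, 268, 267, 263]
t=15: [265, 269, 268, 264, 259, 256, 256, 260]
t=16: [258, 255, 255, 259, 263, 266, 266, 263]
t=17: [265, 268, 268, 265, 260, 257, 257, 260]
t=18: [258, 255, 255, 258, 262, 265, 265, 262]
t=19: [265, 268, 268, 265, 261, 259, 259, 261]
t=20: [258, 255, 255, 258, 261, 263, 263, 261]
t=21: [266, 268, 268, 266, 262, 260, 260, 262]
t=22: [257, 254, 254, 257, 260, 262, 262, 260]
t=23: [267, 269, 269, 267, 264, 262, 262, 264]
t=24: [255, 253, 253, 255, 258, 260, 260, 258]
t=25: [269, 271, 271, 269, 266, 264, 264, 266]
t=26: [253, 251, 251, 253, 256, 257, 257, 256]
t=27: [271, 273, 273, 271, 269, 267, 267, 269]
t=28: [250, 248, 248, 250, 252, 254, 254, 252]
t=29: [275, 277, 277, 275, 273, 271, 271, 273]
t=30: [245, 244, 244, 245, 248, 249, 249, 248]
t=31: [280, 282, 282, 280, 279, 277, 277, 279]
t=32: [239, 238, 238, 239, 241, 242, 242, 241]
t=33: [285, 285, 285, 285, 285, 285, 285, 285]
t=34: [234, 234, 234, 234, 234, 234, 234, 234]
t=35: [280, 280, 280, 280, 280, 280, 280, 280]
t=36: [240, 240, 240, 240, 240, 240, 240, 240]
t=37: [288, 288, 288, 288, 288, 288, 288, 288]
t=38: [230, 230, 230, 230, 230, 230, 230, 230]
t=39: [276, 276, 276, 276, 276, 276, 276, 276]
t=40: [244, 244, 244, 244, 244, 244, 244, 244]
t=41: [283, 283, 283, 283, 283, 283, 283, 283]
t=42: [236, 236, 236, 236, 236, 236, 236, 236]
t=43: [283, 283, 283, 283, 283, 283, 283, 283]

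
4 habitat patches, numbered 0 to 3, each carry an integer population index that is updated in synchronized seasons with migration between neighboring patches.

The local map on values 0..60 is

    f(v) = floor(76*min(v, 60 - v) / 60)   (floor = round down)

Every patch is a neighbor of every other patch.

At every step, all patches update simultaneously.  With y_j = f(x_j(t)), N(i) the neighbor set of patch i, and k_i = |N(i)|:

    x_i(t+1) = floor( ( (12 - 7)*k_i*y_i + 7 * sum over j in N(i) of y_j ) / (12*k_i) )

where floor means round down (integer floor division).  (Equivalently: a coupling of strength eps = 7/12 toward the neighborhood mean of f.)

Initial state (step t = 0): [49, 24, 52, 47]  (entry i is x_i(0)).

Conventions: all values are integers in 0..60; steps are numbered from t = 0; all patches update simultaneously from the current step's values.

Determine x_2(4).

Simulating step by step:
t=0: [49, 24, 52, 47]
t=1: [16, 20, 15, 16]
t=2: [20, 21, 20, 20]
t=3: [25, 25, 25, 25]
t=4: [31, 31, 31, 31]

Answer: x_2(4) = 31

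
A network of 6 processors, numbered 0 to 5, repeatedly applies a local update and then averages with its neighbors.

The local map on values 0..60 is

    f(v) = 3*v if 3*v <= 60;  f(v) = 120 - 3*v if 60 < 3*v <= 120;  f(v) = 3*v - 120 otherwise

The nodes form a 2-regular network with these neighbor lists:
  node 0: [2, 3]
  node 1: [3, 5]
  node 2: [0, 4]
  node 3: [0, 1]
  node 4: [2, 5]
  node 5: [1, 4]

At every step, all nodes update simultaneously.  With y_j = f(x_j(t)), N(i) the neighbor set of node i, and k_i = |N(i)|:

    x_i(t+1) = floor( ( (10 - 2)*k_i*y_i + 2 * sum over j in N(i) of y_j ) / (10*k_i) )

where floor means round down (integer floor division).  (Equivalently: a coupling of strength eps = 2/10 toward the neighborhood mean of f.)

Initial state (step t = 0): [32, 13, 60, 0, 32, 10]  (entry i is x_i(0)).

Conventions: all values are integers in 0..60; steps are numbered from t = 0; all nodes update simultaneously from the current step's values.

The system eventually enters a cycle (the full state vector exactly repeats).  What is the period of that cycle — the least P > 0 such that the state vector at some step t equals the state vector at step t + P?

Simulating step by step:
t=0: [32, 13, 60, 0, 32, 10]
t=1: [25, 34, 52, 6, 28, 30]
t=2: [41, 19, 36, 20, 35, 29]
t=3: [9, 54, 11, 54, 16, 33]
t=4: [29, 39, 33, 40, 43, 25]
t=5: [28, 6, 21, 3, 13, 37]
t=6: [35, 16, 53, 12, 37, 12]
t=7: [19, 45, 33, 35, 14, 34]
t=8: [49, 15, 26, 19, 37, 20]
t=9: [31, 47, 37, 52, 17, 53]
t=10: [26, 24, 15, 33, 45, 38]
t=11: [40, 41, 41, 25, 17, 11]
t=12: [4, 10, 7, 36, 44, 31]
t=13: [12, 27, 19, 13, 14, 25]
t=14: [38, 39, 53, 38, 43, 44]
t=15: [9, 4, 32, 5, 12, 10]
t=16: [25, 14, 25, 15, 34, 28]
t=17: [45, 41, 42, 44, 22, 34]
t=18: [13, 5, 11, 11, 45, 20]
t=19: [37, 21, 31, 31, 21, 51]
t=20: [12, 51, 28, 28, 51, 37]
t=21: [36, 30, 35, 35, 30, 13]
t=22: [12, 29, 16, 16, 29, 37]
t=23: [38, 32, 45, 45, 32, 13]
t=24: [7, 24, 15, 15, 24, 36]
t=25: [25, 44, 42, 42, 44, 19]
t=26: [37, 15, 10, 10, 15, 48]
t=27: [13, 41, 29, 29, 41, 28]
t=28: [37, 9, 30, 30, 9, 29]
t=29: [13, 27, 27, 27, 27, 31]
t=30: [39, 37, 39, 39, 37, 29]
t=31: [3, 10, 3, 3, 10, 28]
t=32: [9, 28, 11, 11, 28, 34]
t=33: [28, 33, 32, 32, 33, 21]
t=34: [33, 24, 24, 24, 24, 49]
t=35: [26, 45, 45, 45, 45, 31]
t=36: [36, 16, 17, 17, 16, 24]
t=37: [19, 48, 46, 46, 48, 48]
t=38: [49, 23, 22, 22, 23, 24]
t=39: [32, 51, 51, 51, 51, 48]
t=40: [25, 32, 32, 32, 32, 25]
t=41: [40, 26, 26, 26, 26, 40]
t=42: [8, 37, 37, 37, 37, 8]
t=43: [21, 10, 10, 10, 10, 21]
t=44: [51, 32, 32, 32, 32, 51]
t=45: [31, 24, 24, 24, 24, 31]
t=46: [31, 45, 45, 45, 45, 31]
t=47: [24, 16, 16, 16, 16, 24]
t=48: [48, 48, 48, 48, 48, 48]
t=49: [24, 24, 24, 24, 24, 24]
t=50: [48, 48, 48, 48, 48, 48]

Answer: 2
Key observation: The state at step 48, [48, 48, 48, 48, 48, 48], reappears at step 50 — and no state repeats earlier — so the cycle the system enters has period 2.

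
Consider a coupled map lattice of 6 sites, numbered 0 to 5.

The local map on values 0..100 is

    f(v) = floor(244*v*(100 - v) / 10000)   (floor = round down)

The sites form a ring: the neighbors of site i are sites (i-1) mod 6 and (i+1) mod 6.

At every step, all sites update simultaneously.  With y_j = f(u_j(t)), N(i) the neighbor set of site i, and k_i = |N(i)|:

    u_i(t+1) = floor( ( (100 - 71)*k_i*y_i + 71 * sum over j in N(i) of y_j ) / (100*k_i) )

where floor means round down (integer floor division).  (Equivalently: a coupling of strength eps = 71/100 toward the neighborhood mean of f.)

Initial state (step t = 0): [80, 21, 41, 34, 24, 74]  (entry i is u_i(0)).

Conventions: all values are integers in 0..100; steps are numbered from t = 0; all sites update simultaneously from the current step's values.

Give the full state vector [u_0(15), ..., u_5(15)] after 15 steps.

Answer: [59, 59, 59, 59, 59, 59]

Derivation:
t=0: [80, 21, 41, 34, 24, 74]
t=1: [41, 46, 50, 52, 48, 42]
t=2: [59, 60, 60, 60, 59, 59]
t=3: [58, 58, 58, 58, 58, 59]
t=4: [59, 59, 59, 59, 59, 59]
t=5: [59, 59, 59, 59, 59, 59]
t=6: [59, 59, 59, 59, 59, 59]
t=7: [59, 59, 59, 59, 59, 59]
t=8: [59, 59, 59, 59, 59, 59]
t=9: [59, 59, 59, 59, 59, 59]
t=10: [59, 59, 59, 59, 59, 59]
t=11: [59, 59, 59, 59, 59, 59]
t=12: [59, 59, 59, 59, 59, 59]
t=13: [59, 59, 59, 59, 59, 59]
t=14: [59, 59, 59, 59, 59, 59]
t=15: [59, 59, 59, 59, 59, 59]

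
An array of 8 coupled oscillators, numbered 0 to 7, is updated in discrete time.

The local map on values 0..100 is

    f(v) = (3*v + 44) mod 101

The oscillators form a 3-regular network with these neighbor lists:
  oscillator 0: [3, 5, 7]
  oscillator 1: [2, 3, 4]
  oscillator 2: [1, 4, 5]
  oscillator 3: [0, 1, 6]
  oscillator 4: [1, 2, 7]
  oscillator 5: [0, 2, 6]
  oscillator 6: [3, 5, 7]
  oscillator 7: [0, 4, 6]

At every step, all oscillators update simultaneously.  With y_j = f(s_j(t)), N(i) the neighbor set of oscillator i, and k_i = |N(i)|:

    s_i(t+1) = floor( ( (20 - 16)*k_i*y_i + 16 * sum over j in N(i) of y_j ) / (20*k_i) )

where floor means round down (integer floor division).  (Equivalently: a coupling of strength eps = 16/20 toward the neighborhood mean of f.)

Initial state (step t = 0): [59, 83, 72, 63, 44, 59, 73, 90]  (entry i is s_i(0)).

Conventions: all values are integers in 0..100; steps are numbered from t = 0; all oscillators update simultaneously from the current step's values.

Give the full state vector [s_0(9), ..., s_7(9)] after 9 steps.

Simulating step by step:
t=0: [59, 83, 72, 63, 44, 59, 73, 90]
t=1: [20, 61, 60, 51, 57, 40, 28, 43]
t=2: [62, 39, 31, 33, 34, 26, 67, 25]
t=3: [27, 44, 40, 43, 39, 32, 30, 34]
t=4: [46, 67, 59, 49, 60, 39, 48, 40]
t=5: [73, 43, 37, 74, 37, 61, 74, 63]
t=6: [44, 60, 51, 65, 52, 52, 44, 53]
t=7: [51, 66, 77, 53, 51, 85, 51, 66]
t=8: [56, 53, 76, 62, 60, 90, 56, 84]
t=9: [37, 32, 23, 11, 48, 26, 37, 30]

Answer: [37, 32, 23, 11, 48, 26, 37, 30]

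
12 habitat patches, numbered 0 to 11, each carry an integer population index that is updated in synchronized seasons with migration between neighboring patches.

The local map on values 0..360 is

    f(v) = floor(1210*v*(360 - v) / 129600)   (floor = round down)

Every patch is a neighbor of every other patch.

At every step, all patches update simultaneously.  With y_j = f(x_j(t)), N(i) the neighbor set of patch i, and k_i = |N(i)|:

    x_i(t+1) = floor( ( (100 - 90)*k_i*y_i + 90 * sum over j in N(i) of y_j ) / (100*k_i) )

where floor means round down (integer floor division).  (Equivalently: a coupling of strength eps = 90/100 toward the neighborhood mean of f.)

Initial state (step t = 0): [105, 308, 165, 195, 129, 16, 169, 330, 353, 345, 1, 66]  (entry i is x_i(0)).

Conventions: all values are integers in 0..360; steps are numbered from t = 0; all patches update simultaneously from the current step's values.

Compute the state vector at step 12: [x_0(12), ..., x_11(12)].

Simulating step by step:
t=0: [105, 308, 165, 195, 129, 16, 169, 330, 353, 345, 1, 66]
t=1: [166, 164, 167, 167, 166, 162, 167, 163, 162, 162, 161, 164]
t=2: [299, 299, 299, 299, 299, 299, 299, 299, 299, 299, 299, 299]
t=3: [170, 170, 170, 170, 170, 170, 170, 170, 170, 170, 170, 170]
t=4: [301, 301, 301, 301, 301, 301, 301, 301, 301, 301, 301, 301]
t=5: [165, 165, 165, 165, 165, 165, 165, 165, 165, 165, 165, 165]
t=6: [300, 300, 300, 300, 300, 300, 300, 300, 300, 300, 300, 300]
t=7: [168, 168, 168, 168, 168, 168, 168, 168, 168, 168, 168, 168]
t=8: [301, 301, 301, 301, 301, 301, 301, 301, 301, 301, 301, 301]
t=9: [165, 165, 165, 165, 165, 165, 165, 165, 165, 165, 165, 165]
t=10: [300, 300, 300, 300, 300, 300, 300, 300, 300, 300, 300, 300]
t=11: [168, 168, 168, 168, 168, 168, 168, 168, 168, 168, 168, 168]
t=12: [301, 301, 301, 301, 301, 301, 301, 301, 301, 301, 301, 301]

Answer: [301, 301, 301, 301, 301, 301, 301, 301, 301, 301, 301, 301]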